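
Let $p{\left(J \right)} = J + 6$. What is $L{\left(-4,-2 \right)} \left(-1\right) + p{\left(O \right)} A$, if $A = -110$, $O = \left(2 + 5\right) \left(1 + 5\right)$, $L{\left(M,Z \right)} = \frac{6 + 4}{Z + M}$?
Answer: $- \frac{15835}{3} \approx -5278.3$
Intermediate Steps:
$L{\left(M,Z \right)} = \frac{10}{M + Z}$
$O = 42$ ($O = 7 \cdot 6 = 42$)
$p{\left(J \right)} = 6 + J$
$L{\left(-4,-2 \right)} \left(-1\right) + p{\left(O \right)} A = \frac{10}{-4 - 2} \left(-1\right) + \left(6 + 42\right) \left(-110\right) = \frac{10}{-6} \left(-1\right) + 48 \left(-110\right) = 10 \left(- \frac{1}{6}\right) \left(-1\right) - 5280 = \left(- \frac{5}{3}\right) \left(-1\right) - 5280 = \frac{5}{3} - 5280 = - \frac{15835}{3}$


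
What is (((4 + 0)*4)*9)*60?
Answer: 8640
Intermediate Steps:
(((4 + 0)*4)*9)*60 = ((4*4)*9)*60 = (16*9)*60 = 144*60 = 8640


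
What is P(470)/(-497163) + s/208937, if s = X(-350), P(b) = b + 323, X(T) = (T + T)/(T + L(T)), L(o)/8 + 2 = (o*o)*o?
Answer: -28415357678221453/17814709402127968773 ≈ -0.0015951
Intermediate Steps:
L(o) = -16 + 8*o³ (L(o) = -16 + 8*((o*o)*o) = -16 + 8*(o²*o) = -16 + 8*o³)
X(T) = 2*T/(-16 + T + 8*T³) (X(T) = (T + T)/(T + (-16 + 8*T³)) = (2*T)/(-16 + T + 8*T³) = 2*T/(-16 + T + 8*T³))
P(b) = 323 + b
s = 350/171500183 (s = 2*(-350)/(-16 - 350 + 8*(-350)³) = 2*(-350)/(-16 - 350 + 8*(-42875000)) = 2*(-350)/(-16 - 350 - 343000000) = 2*(-350)/(-343000366) = 2*(-350)*(-1/343000366) = 350/171500183 ≈ 2.0408e-6)
P(470)/(-497163) + s/208937 = (323 + 470)/(-497163) + (350/171500183)/208937 = 793*(-1/497163) + (350/171500183)*(1/208937) = -793/497163 + 350/35832733735471 = -28415357678221453/17814709402127968773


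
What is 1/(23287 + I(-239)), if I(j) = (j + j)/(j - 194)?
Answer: 433/10083749 ≈ 4.2940e-5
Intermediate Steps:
I(j) = 2*j/(-194 + j) (I(j) = (2*j)/(-194 + j) = 2*j/(-194 + j))
1/(23287 + I(-239)) = 1/(23287 + 2*(-239)/(-194 - 239)) = 1/(23287 + 2*(-239)/(-433)) = 1/(23287 + 2*(-239)*(-1/433)) = 1/(23287 + 478/433) = 1/(10083749/433) = 433/10083749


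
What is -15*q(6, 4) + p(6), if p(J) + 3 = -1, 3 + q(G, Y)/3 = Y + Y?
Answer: -229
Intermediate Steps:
q(G, Y) = -9 + 6*Y (q(G, Y) = -9 + 3*(Y + Y) = -9 + 3*(2*Y) = -9 + 6*Y)
p(J) = -4 (p(J) = -3 - 1 = -4)
-15*q(6, 4) + p(6) = -15*(-9 + 6*4) - 4 = -15*(-9 + 24) - 4 = -15*15 - 4 = -225 - 4 = -229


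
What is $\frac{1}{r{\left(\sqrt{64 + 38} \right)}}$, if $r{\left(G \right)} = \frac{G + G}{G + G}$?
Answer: $1$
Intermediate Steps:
$r{\left(G \right)} = 1$ ($r{\left(G \right)} = \frac{2 G}{2 G} = 2 G \frac{1}{2 G} = 1$)
$\frac{1}{r{\left(\sqrt{64 + 38} \right)}} = 1^{-1} = 1$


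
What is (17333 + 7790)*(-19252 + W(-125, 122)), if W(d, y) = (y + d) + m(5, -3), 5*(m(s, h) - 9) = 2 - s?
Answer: -2417661659/5 ≈ -4.8353e+8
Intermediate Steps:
m(s, h) = 47/5 - s/5 (m(s, h) = 9 + (2 - s)/5 = 9 + (⅖ - s/5) = 47/5 - s/5)
W(d, y) = 42/5 + d + y (W(d, y) = (y + d) + (47/5 - ⅕*5) = (d + y) + (47/5 - 1) = (d + y) + 42/5 = 42/5 + d + y)
(17333 + 7790)*(-19252 + W(-125, 122)) = (17333 + 7790)*(-19252 + (42/5 - 125 + 122)) = 25123*(-19252 + 27/5) = 25123*(-96233/5) = -2417661659/5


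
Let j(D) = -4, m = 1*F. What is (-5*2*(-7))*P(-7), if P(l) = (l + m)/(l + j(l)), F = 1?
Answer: 420/11 ≈ 38.182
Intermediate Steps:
m = 1 (m = 1*1 = 1)
P(l) = (1 + l)/(-4 + l) (P(l) = (l + 1)/(l - 4) = (1 + l)/(-4 + l))
(-5*2*(-7))*P(-7) = (-5*2*(-7))*((1 - 7)/(-4 - 7)) = (-10*(-7))*(-6/(-11)) = 70*(-1/11*(-6)) = 70*(6/11) = 420/11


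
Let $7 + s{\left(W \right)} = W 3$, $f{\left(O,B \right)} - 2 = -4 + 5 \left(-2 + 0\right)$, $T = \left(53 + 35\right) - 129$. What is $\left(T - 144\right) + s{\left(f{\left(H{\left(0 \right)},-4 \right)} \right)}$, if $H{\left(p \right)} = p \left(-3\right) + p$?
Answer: $-228$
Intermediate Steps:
$H{\left(p \right)} = - 2 p$ ($H{\left(p \right)} = - 3 p + p = - 2 p$)
$T = -41$ ($T = 88 - 129 = -41$)
$f{\left(O,B \right)} = -12$ ($f{\left(O,B \right)} = 2 + \left(-4 + 5 \left(-2 + 0\right)\right) = 2 + \left(-4 + 5 \left(-2\right)\right) = 2 - 14 = -12$)
$s{\left(W \right)} = -7 + 3 W$ ($s{\left(W \right)} = -7 + W 3 = -7 + 3 W$)
$\left(T - 144\right) + s{\left(f{\left(H{\left(0 \right)},-4 \right)} \right)} = \left(-41 - 144\right) + \left(-7 + 3 \left(-12\right)\right) = -185 - 43 = -228$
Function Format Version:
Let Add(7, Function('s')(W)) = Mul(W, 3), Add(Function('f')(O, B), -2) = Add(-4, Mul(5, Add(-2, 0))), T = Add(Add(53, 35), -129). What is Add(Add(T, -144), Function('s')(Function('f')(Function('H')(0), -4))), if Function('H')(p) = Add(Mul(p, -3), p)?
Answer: -228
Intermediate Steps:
Function('H')(p) = Mul(-2, p) (Function('H')(p) = Add(Mul(-3, p), p) = Mul(-2, p))
T = -41 (T = Add(88, -129) = -41)
Function('f')(O, B) = -12 (Function('f')(O, B) = Add(2, Add(-4, Mul(5, Add(-2, 0)))) = Add(2, Add(-4, Mul(5, -2))) = Add(2, Add(-4, -10)) = Add(2, -14) = -12)
Function('s')(W) = Add(-7, Mul(3, W)) (Function('s')(W) = Add(-7, Mul(W, 3)) = Add(-7, Mul(3, W)))
Add(Add(T, -144), Function('s')(Function('f')(Function('H')(0), -4))) = Add(Add(-41, -144), Add(-7, Mul(3, -12))) = Add(-185, Add(-7, -36)) = Add(-185, -43) = -228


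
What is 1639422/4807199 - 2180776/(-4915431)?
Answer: 18541889927306/23629454987769 ≈ 0.78469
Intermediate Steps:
1639422/4807199 - 2180776/(-4915431) = 1639422*(1/4807199) - 2180776*(-1/4915431) = 1639422/4807199 + 2180776/4915431 = 18541889927306/23629454987769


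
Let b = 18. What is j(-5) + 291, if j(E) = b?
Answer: 309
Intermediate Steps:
j(E) = 18
j(-5) + 291 = 18 + 291 = 309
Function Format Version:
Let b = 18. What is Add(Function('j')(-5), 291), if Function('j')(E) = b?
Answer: 309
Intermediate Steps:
Function('j')(E) = 18
Add(Function('j')(-5), 291) = Add(18, 291) = 309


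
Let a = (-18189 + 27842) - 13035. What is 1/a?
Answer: -1/3382 ≈ -0.00029568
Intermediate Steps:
a = -3382 (a = 9653 - 13035 = -3382)
1/a = 1/(-3382) = -1/3382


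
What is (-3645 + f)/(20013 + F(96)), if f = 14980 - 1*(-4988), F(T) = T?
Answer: 5441/6703 ≈ 0.81173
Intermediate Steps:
f = 19968 (f = 14980 + 4988 = 19968)
(-3645 + f)/(20013 + F(96)) = (-3645 + 19968)/(20013 + 96) = 16323/20109 = 16323*(1/20109) = 5441/6703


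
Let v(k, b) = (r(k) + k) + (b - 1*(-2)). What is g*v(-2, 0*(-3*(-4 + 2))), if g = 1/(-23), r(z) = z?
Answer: 2/23 ≈ 0.086957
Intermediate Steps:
v(k, b) = 2 + b + 2*k (v(k, b) = (k + k) + (b - 1*(-2)) = 2*k + (b + 2) = 2*k + (2 + b) = 2 + b + 2*k)
g = -1/23 ≈ -0.043478
g*v(-2, 0*(-3*(-4 + 2))) = -(2 + 0*(-3*(-4 + 2)) + 2*(-2))/23 = -(2 + 0*(-3*(-2)) - 4)/23 = -(2 + 0*6 - 4)/23 = -(2 + 0 - 4)/23 = -1/23*(-2) = 2/23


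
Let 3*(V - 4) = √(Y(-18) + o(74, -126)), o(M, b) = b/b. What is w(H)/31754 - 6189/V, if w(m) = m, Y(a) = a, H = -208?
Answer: (-104*√17 + 294789507*I)/(15877*(√17 - 12*I)) ≈ -1383.9 + 475.49*I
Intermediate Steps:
o(M, b) = 1
V = 4 + I*√17/3 (V = 4 + √(-18 + 1)/3 = 4 + √(-17)/3 = 4 + (I*√17)/3 = 4 + I*√17/3 ≈ 4.0 + 1.3744*I)
w(H)/31754 - 6189/V = -208/31754 - 6189/(4 + I*√17/3) = -208*1/31754 - 6189/(4 + I*√17/3) = -104/15877 - 6189/(4 + I*√17/3)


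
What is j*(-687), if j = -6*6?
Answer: 24732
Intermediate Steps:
j = -36
j*(-687) = -36*(-687) = 24732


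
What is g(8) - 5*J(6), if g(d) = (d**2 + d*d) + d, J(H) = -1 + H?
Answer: 111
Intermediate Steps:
g(d) = d + 2*d**2 (g(d) = (d**2 + d**2) + d = 2*d**2 + d = d + 2*d**2)
g(8) - 5*J(6) = 8*(1 + 2*8) - 5*(-1 + 6) = 8*(1 + 16) - 5*5 = 8*17 - 25 = 136 - 25 = 111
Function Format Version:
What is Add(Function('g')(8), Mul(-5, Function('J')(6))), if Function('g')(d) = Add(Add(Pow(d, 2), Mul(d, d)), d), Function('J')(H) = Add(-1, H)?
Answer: 111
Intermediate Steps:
Function('g')(d) = Add(d, Mul(2, Pow(d, 2))) (Function('g')(d) = Add(Add(Pow(d, 2), Pow(d, 2)), d) = Add(Mul(2, Pow(d, 2)), d) = Add(d, Mul(2, Pow(d, 2))))
Add(Function('g')(8), Mul(-5, Function('J')(6))) = Add(Mul(8, Add(1, Mul(2, 8))), Mul(-5, Add(-1, 6))) = Add(Mul(8, Add(1, 16)), Mul(-5, 5)) = Add(Mul(8, 17), -25) = Add(136, -25) = 111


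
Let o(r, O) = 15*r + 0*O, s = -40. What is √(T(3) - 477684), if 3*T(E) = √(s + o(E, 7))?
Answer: √(-4299156 + 3*√5)/3 ≈ 691.15*I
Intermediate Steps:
o(r, O) = 15*r (o(r, O) = 15*r + 0 = 15*r)
T(E) = √(-40 + 15*E)/3
√(T(3) - 477684) = √(√(-40 + 15*3)/3 - 477684) = √(√(-40 + 45)/3 - 477684) = √(√5/3 - 477684) = √(-477684 + √5/3)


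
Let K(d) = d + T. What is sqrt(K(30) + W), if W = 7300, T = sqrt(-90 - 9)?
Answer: sqrt(7330 + 3*I*sqrt(11)) ≈ 85.615 + 0.0581*I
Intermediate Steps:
T = 3*I*sqrt(11) (T = sqrt(-99) = 3*I*sqrt(11) ≈ 9.9499*I)
K(d) = d + 3*I*sqrt(11)
sqrt(K(30) + W) = sqrt((30 + 3*I*sqrt(11)) + 7300) = sqrt(7330 + 3*I*sqrt(11))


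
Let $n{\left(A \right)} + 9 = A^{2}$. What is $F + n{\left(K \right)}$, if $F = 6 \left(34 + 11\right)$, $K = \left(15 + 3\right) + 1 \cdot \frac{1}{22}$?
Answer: $\frac{283933}{484} \approx 586.64$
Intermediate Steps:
$K = \frac{397}{22}$ ($K = 18 + 1 \cdot \frac{1}{22} = 18 + \frac{1}{22} = \frac{397}{22} \approx 18.045$)
$F = 270$ ($F = 6 \cdot 45 = 270$)
$n{\left(A \right)} = -9 + A^{2}$
$F + n{\left(K \right)} = 270 - \left(9 - \left(\frac{397}{22}\right)^{2}\right) = 270 + \left(-9 + \frac{157609}{484}\right) = 270 + \frac{153253}{484} = \frac{283933}{484}$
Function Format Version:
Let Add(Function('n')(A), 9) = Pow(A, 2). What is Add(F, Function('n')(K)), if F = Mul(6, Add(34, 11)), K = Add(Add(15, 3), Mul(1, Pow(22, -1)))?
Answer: Rational(283933, 484) ≈ 586.64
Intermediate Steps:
K = Rational(397, 22) (K = Add(18, Mul(1, Rational(1, 22))) = Add(18, Rational(1, 22)) = Rational(397, 22) ≈ 18.045)
F = 270 (F = Mul(6, 45) = 270)
Function('n')(A) = Add(-9, Pow(A, 2))
Add(F, Function('n')(K)) = Add(270, Add(-9, Pow(Rational(397, 22), 2))) = Add(270, Add(-9, Rational(157609, 484))) = Add(270, Rational(153253, 484)) = Rational(283933, 484)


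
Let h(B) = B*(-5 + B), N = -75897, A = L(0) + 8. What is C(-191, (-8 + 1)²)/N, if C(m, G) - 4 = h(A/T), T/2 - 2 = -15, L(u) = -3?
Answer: -3379/51306372 ≈ -6.5859e-5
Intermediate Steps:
A = 5 (A = -3 + 8 = 5)
T = -26 (T = 4 + 2*(-15) = 4 - 30 = -26)
C(m, G) = 3379/676 (C(m, G) = 4 + (5/(-26))*(-5 + 5/(-26)) = 4 + (5*(-1/26))*(-5 + 5*(-1/26)) = 4 - 5*(-5 - 5/26)/26 = 4 - 5/26*(-135/26) = 4 + 675/676 = 3379/676)
C(-191, (-8 + 1)²)/N = (3379/676)/(-75897) = (3379/676)*(-1/75897) = -3379/51306372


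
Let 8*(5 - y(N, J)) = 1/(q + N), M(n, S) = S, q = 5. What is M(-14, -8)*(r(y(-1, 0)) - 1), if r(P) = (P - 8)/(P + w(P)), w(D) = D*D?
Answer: 267784/30369 ≈ 8.8177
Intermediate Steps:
w(D) = D**2
y(N, J) = 5 - 1/(8*(5 + N))
r(P) = (-8 + P)/(P + P**2) (r(P) = (P - 8)/(P + P**2) = (-8 + P)/(P + P**2))
M(-14, -8)*(r(y(-1, 0)) - 1) = -8*((-8 + (199 + 40*(-1))/(8*(5 - 1)))/((((199 + 40*(-1))/(8*(5 - 1))))*(1 + (199 + 40*(-1))/(8*(5 - 1)))) - 1) = -8*((-8 + (1/8)*(199 - 40)/4)/((((1/8)*(199 - 40)/4))*(1 + (1/8)*(199 - 40)/4)) - 1) = -8*((-8 + (1/8)*(1/4)*159)/((((1/8)*(1/4)*159))*(1 + (1/8)*(1/4)*159)) - 1) = -8*((-8 + 159/32)/((159/32)*(1 + 159/32)) - 1) = -8*((32/159)*(-97/32)/(191/32) - 1) = -8*((32/159)*(32/191)*(-97/32) - 1) = -8*(-3104/30369 - 1) = -8*(-33473/30369) = 267784/30369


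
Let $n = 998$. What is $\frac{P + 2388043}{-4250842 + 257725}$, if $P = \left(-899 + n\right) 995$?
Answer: $- \frac{2486548}{3993117} \approx -0.62271$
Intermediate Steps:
$P = 98505$ ($P = \left(-899 + 998\right) 995 = 99 \cdot 995 = 98505$)
$\frac{P + 2388043}{-4250842 + 257725} = \frac{98505 + 2388043}{-4250842 + 257725} = \frac{2486548}{-3993117} = 2486548 \left(- \frac{1}{3993117}\right) = - \frac{2486548}{3993117}$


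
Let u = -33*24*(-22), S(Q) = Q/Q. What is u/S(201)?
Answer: 17424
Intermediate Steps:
S(Q) = 1
u = 17424 (u = -792*(-22) = 17424)
u/S(201) = 17424/1 = 17424*1 = 17424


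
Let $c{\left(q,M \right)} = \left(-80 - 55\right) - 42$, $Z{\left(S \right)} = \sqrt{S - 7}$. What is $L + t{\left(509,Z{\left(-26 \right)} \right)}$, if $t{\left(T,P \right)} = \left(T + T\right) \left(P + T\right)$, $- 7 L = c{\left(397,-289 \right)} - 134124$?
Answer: $\frac{3761435}{7} + 1018 i \sqrt{33} \approx 5.3735 \cdot 10^{5} + 5848.0 i$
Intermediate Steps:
$Z{\left(S \right)} = \sqrt{-7 + S}$
$c{\left(q,M \right)} = -177$ ($c{\left(q,M \right)} = -135 - 42 = -177$)
$L = \frac{134301}{7}$ ($L = - \frac{-177 - 134124}{7} = \left(- \frac{1}{7}\right) \left(-134301\right) = \frac{134301}{7} \approx 19186.0$)
$t{\left(T,P \right)} = 2 T \left(P + T\right)$
$L + t{\left(509,Z{\left(-26 \right)} \right)} = \frac{134301}{7} + 2 \cdot 509 \left(\sqrt{-7 - 26} + 509\right) = \frac{134301}{7} + 2 \cdot 509 \left(\sqrt{-33} + 509\right) = \frac{134301}{7} + 2 \cdot 509 \left(i \sqrt{33} + 509\right) = \frac{134301}{7} + 2 \cdot 509 \left(509 + i \sqrt{33}\right) = \frac{134301}{7} + \left(518162 + 1018 i \sqrt{33}\right) = \frac{3761435}{7} + 1018 i \sqrt{33}$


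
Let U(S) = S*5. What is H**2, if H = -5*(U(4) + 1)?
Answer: 11025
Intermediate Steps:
U(S) = 5*S
H = -105 (H = -5*(5*4 + 1) = -5*(20 + 1) = -5*21 = -105)
H**2 = (-105)**2 = 11025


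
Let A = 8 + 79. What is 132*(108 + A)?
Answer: 25740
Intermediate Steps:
A = 87
132*(108 + A) = 132*(108 + 87) = 132*195 = 25740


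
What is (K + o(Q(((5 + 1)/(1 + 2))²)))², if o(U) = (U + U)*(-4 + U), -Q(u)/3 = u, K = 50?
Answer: 188356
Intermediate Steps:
Q(u) = -3*u
o(U) = 2*U*(-4 + U) (o(U) = (2*U)*(-4 + U) = 2*U*(-4 + U))
(K + o(Q(((5 + 1)/(1 + 2))²)))² = (50 + 2*(-3*(5 + 1)²/(1 + 2)²)*(-4 - 3*(5 + 1)²/(1 + 2)²))² = (50 + 2*(-3*(6/3)²)*(-4 - 3*(6/3)²))² = (50 + 2*(-3*(6*(⅓))²)*(-4 - 3*(6*(⅓))²))² = (50 + 2*(-3*2²)*(-4 - 3*2²))² = (50 + 2*(-3*4)*(-4 - 3*4))² = (50 + 2*(-12)*(-4 - 12))² = (50 + 2*(-12)*(-16))² = (50 + 384)² = 434² = 188356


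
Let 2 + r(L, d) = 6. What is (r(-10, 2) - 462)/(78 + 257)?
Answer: -458/335 ≈ -1.3672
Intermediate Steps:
r(L, d) = 4 (r(L, d) = -2 + 6 = 4)
(r(-10, 2) - 462)/(78 + 257) = (4 - 462)/(78 + 257) = -458/335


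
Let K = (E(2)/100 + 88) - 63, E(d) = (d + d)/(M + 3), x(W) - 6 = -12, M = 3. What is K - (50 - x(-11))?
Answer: -4649/150 ≈ -30.993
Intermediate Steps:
x(W) = -6 (x(W) = 6 - 12 = -6)
E(d) = d/3 (E(d) = (d + d)/(3 + 3) = (2*d)/6 = (2*d)*(⅙) = d/3)
K = 3751/150 (K = (((⅓)*2)/100 + 88) - 63 = ((⅔)*(1/100) + 88) - 63 = (1/150 + 88) - 63 = 13201/150 - 63 = 3751/150 ≈ 25.007)
K - (50 - x(-11)) = 3751/150 - (50 - 1*(-6)) = 3751/150 - (50 + 6) = 3751/150 - 1*56 = 3751/150 - 56 = -4649/150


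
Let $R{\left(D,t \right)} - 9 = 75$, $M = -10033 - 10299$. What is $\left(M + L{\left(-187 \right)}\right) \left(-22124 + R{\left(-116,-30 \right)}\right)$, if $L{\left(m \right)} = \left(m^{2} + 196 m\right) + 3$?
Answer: $485144480$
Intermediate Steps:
$M = -20332$
$R{\left(D,t \right)} = 84$ ($R{\left(D,t \right)} = 9 + 75 = 84$)
$L{\left(m \right)} = 3 + m^{2} + 196 m$
$\left(M + L{\left(-187 \right)}\right) \left(-22124 + R{\left(-116,-30 \right)}\right) = \left(-20332 + \left(3 + \left(-187\right)^{2} + 196 \left(-187\right)\right)\right) \left(-22124 + 84\right) = \left(-20332 + \left(3 + 34969 - 36652\right)\right) \left(-22040\right) = \left(-20332 - 1680\right) \left(-22040\right) = \left(-22012\right) \left(-22040\right) = 485144480$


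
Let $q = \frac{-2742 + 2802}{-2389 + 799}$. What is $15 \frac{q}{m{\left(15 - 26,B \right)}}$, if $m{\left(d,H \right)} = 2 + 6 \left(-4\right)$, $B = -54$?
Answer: $\frac{15}{583} \approx 0.025729$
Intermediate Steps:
$q = - \frac{2}{53}$ ($q = \frac{60}{-1590} = 60 \left(- \frac{1}{1590}\right) = - \frac{2}{53} \approx -0.037736$)
$m{\left(d,H \right)} = -22$ ($m{\left(d,H \right)} = 2 - 24 = -22$)
$15 \frac{q}{m{\left(15 - 26,B \right)}} = 15 \left(- \frac{2}{53 \left(-22\right)}\right) = 15 \left(\left(- \frac{2}{53}\right) \left(- \frac{1}{22}\right)\right) = 15 \cdot \frac{1}{583} = \frac{15}{583}$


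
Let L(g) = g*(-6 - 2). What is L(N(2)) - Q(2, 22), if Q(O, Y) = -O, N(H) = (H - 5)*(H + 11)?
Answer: 314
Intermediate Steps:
N(H) = (-5 + H)*(11 + H)
L(g) = -8*g (L(g) = g*(-8) = -8*g)
L(N(2)) - Q(2, 22) = -8*(-55 + 2² + 6*2) - (-1)*2 = -8*(-55 + 4 + 12) - 1*(-2) = -8*(-39) + 2 = 312 + 2 = 314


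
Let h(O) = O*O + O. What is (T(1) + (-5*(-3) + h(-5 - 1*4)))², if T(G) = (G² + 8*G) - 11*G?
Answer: 7225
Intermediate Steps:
T(G) = G² - 3*G
h(O) = O + O² (h(O) = O² + O = O + O²)
(T(1) + (-5*(-3) + h(-5 - 1*4)))² = (1*(-3 + 1) + (-5*(-3) + (-5 - 1*4)*(1 + (-5 - 1*4))))² = (1*(-2) + (15 + (-5 - 4)*(1 + (-5 - 4))))² = (-2 + (15 - 9*(1 - 9)))² = (-2 + (15 - 9*(-8)))² = (-2 + (15 + 72))² = (-2 + 87)² = 85² = 7225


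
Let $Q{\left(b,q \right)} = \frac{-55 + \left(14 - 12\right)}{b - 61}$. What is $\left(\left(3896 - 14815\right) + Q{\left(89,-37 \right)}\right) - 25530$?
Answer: $- \frac{1020625}{28} \approx -36451.0$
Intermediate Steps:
$Q{\left(b,q \right)} = - \frac{53}{-61 + b}$ ($Q{\left(b,q \right)} = \frac{-55 + 2}{-61 + b} = - \frac{53}{-61 + b}$)
$\left(\left(3896 - 14815\right) + Q{\left(89,-37 \right)}\right) - 25530 = \left(\left(3896 - 14815\right) - \frac{53}{-61 + 89}\right) - 25530 = \left(\left(3896 - 14815\right) - \frac{53}{28}\right) - 25530 = \left(-10919 - \frac{53}{28}\right) - 25530 = - \frac{305785}{28} - 25530 = - \frac{1020625}{28}$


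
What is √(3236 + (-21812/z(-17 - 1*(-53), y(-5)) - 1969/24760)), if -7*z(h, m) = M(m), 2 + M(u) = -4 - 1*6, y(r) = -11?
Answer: I*√13087203544590/37140 ≈ 97.405*I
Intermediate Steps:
M(u) = -12 (M(u) = -2 + (-4 - 1*6) = -2 + (-4 - 6) = -2 - 10 = -12)
z(h, m) = 12/7 (z(h, m) = -⅐*(-12) = 12/7)
√(3236 + (-21812/z(-17 - 1*(-53), y(-5)) - 1969/24760)) = √(3236 + (-21812/12/7 - 1969/24760)) = √(3236 + (-21812*7/12 - 1969*1/24760)) = √(3236 + (-38171/3 - 1969/24760)) = √(3236 - 945119867/74280) = √(-704749787/74280) = I*√13087203544590/37140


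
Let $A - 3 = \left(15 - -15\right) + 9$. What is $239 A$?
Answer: $10038$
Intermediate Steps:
$A = 42$ ($A = 3 + \left(\left(15 - -15\right) + 9\right) = 3 + \left(\left(15 + 15\right) + 9\right) = 3 + \left(30 + 9\right) = 3 + 39 = 42$)
$239 A = 239 \cdot 42 = 10038$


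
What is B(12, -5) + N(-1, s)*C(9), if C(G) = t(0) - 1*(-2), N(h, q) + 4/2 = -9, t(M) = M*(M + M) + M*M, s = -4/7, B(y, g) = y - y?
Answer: -22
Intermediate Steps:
B(y, g) = 0
s = -4/7 (s = -4*⅐ = -4/7 ≈ -0.57143)
t(M) = 3*M² (t(M) = M*(2*M) + M² = 2*M² + M² = 3*M²)
N(h, q) = -11 (N(h, q) = -2 - 9 = -11)
C(G) = 2 (C(G) = 3*0² - 1*(-2) = 3*0 + 2 = 0 + 2 = 2)
B(12, -5) + N(-1, s)*C(9) = 0 - 11*2 = 0 - 22 = -22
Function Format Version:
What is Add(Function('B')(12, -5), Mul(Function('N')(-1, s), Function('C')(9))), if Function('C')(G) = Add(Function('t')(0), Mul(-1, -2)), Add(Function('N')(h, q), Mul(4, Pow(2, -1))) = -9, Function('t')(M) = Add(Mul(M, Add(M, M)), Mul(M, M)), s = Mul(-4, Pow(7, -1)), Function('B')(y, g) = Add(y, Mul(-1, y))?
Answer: -22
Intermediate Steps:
Function('B')(y, g) = 0
s = Rational(-4, 7) (s = Mul(-4, Rational(1, 7)) = Rational(-4, 7) ≈ -0.57143)
Function('t')(M) = Mul(3, Pow(M, 2)) (Function('t')(M) = Add(Mul(M, Mul(2, M)), Pow(M, 2)) = Add(Mul(2, Pow(M, 2)), Pow(M, 2)) = Mul(3, Pow(M, 2)))
Function('N')(h, q) = -11 (Function('N')(h, q) = Add(-2, -9) = -11)
Function('C')(G) = 2 (Function('C')(G) = Add(Mul(3, Pow(0, 2)), Mul(-1, -2)) = Add(Mul(3, 0), 2) = Add(0, 2) = 2)
Add(Function('B')(12, -5), Mul(Function('N')(-1, s), Function('C')(9))) = Add(0, Mul(-11, 2)) = Add(0, -22) = -22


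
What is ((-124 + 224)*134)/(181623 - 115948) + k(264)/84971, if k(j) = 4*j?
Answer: 48318568/223218817 ≈ 0.21646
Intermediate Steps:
((-124 + 224)*134)/(181623 - 115948) + k(264)/84971 = ((-124 + 224)*134)/(181623 - 115948) + (4*264)/84971 = (100*134)/65675 + 1056*(1/84971) = 13400*(1/65675) + 1056/84971 = 536/2627 + 1056/84971 = 48318568/223218817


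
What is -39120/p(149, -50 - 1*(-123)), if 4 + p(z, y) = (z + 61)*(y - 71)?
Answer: -2445/26 ≈ -94.038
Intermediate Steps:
p(z, y) = -4 + (-71 + y)*(61 + z) (p(z, y) = -4 + (z + 61)*(y - 71) = -4 + (61 + z)*(-71 + y) = -4 + (-71 + y)*(61 + z))
-39120/p(149, -50 - 1*(-123)) = -39120/(-4335 - 71*149 + 61*(-50 - 1*(-123)) + (-50 - 1*(-123))*149) = -39120/(-4335 - 10579 + 61*(-50 + 123) + (-50 + 123)*149) = -39120/(-4335 - 10579 + 61*73 + 73*149) = -39120/(-4335 - 10579 + 4453 + 10877) = -39120/416 = -39120*1/416 = -2445/26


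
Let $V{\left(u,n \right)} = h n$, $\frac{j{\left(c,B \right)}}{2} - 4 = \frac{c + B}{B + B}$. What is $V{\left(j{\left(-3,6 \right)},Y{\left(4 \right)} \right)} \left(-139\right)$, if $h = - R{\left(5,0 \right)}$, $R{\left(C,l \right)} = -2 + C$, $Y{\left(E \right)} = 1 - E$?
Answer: $-1251$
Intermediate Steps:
$j{\left(c,B \right)} = 8 + \frac{B + c}{B}$ ($j{\left(c,B \right)} = 8 + 2 \frac{c + B}{B + B} = 8 + 2 \frac{B + c}{2 B} = 8 + \frac{B + c}{B}$)
$h = -3$ ($h = - (-2 + 5) = \left(-1\right) 3 = -3$)
$V{\left(u,n \right)} = - 3 n$
$V{\left(j{\left(-3,6 \right)},Y{\left(4 \right)} \right)} \left(-139\right) = - 3 \left(1 - 4\right) \left(-139\right) = \left(-3\right) \left(-3\right) \left(-139\right) = 9 \left(-139\right) = -1251$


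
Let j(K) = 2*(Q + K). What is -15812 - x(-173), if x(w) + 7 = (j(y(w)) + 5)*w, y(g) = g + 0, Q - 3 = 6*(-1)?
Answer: -75836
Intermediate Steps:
Q = -3 (Q = 3 + 6*(-1) = 3 - 6 = -3)
y(g) = g
j(K) = -6 + 2*K (j(K) = 2*(-3 + K) = -6 + 2*K)
x(w) = -7 + w*(-1 + 2*w) (x(w) = -7 + ((-6 + 2*w) + 5)*w = -7 + (-1 + 2*w)*w = -7 + w*(-1 + 2*w))
-15812 - x(-173) = -15812 - (-7 - 1*(-173) + 2*(-173)²) = -15812 - (-7 + 173 + 2*29929) = -15812 - (-7 + 173 + 59858) = -15812 - 1*60024 = -15812 - 60024 = -75836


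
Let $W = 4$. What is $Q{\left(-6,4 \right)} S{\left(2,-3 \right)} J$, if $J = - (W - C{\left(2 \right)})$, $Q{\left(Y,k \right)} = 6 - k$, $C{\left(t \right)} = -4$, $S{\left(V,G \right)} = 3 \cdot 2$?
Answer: $-96$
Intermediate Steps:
$S{\left(V,G \right)} = 6$
$J = -8$ ($J = - (4 - -4) = - (4 + 4) = \left(-1\right) 8 = -8$)
$Q{\left(-6,4 \right)} S{\left(2,-3 \right)} J = \left(6 - 4\right) 6 \left(-8\right) = 2 \cdot 6 \left(-8\right) = 12 \left(-8\right) = -96$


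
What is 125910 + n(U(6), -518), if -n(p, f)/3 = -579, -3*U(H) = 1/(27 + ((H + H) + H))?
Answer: 127647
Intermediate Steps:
U(H) = -1/(3*(27 + 3*H)) (U(H) = -1/(3*(27 + ((H + H) + H))) = -1/(3*(27 + (2*H + H))) = -1/(3*(27 + 3*H)))
n(p, f) = 1737 (n(p, f) = -3*(-579) = 1737)
125910 + n(U(6), -518) = 125910 + 1737 = 127647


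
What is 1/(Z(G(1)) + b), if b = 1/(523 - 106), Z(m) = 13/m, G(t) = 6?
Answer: 278/603 ≈ 0.46103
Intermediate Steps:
b = 1/417 ≈ 0.0023981
1/(Z(G(1)) + b) = 1/(13/6 + 1/417) = 1/(603/278) = 278/603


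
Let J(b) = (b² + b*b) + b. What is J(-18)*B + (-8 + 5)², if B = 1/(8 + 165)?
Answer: 2187/173 ≈ 12.642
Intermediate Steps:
J(b) = b + 2*b² (J(b) = (b² + b²) + b = 2*b² + b = b + 2*b²)
B = 1/173 ≈ 0.0057803
J(-18)*B + (-8 + 5)² = -18*(1 + 2*(-18))*(1/173) + (-8 + 5)² = -18*(1 - 36)*(1/173) + (-3)² = -18*(-35)*(1/173) + 9 = 630*(1/173) + 9 = 630/173 + 9 = 2187/173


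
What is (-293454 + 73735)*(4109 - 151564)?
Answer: 32398665145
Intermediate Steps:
(-293454 + 73735)*(4109 - 151564) = -219719*(-147455) = 32398665145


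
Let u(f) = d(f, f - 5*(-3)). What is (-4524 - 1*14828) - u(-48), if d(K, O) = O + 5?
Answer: -19324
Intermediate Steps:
d(K, O) = 5 + O
u(f) = 20 + f (u(f) = 5 + (f - 5*(-3)) = 5 + (f + 15) = 5 + (15 + f) = 20 + f)
(-4524 - 1*14828) - u(-48) = (-4524 - 1*14828) - (20 - 48) = (-4524 - 14828) - 1*(-28) = -19352 + 28 = -19324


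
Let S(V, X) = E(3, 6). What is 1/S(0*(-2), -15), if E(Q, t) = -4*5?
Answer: -1/20 ≈ -0.050000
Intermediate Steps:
E(Q, t) = -20
S(V, X) = -20
1/S(0*(-2), -15) = 1/(-20) = -1/20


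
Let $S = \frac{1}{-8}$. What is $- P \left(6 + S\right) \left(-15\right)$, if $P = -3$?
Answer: $- \frac{2115}{8} \approx -264.38$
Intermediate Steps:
$S = - \frac{1}{8} \approx -0.125$
$- P \left(6 + S\right) \left(-15\right) = \left(-1\right) \left(-3\right) \left(6 - \frac{1}{8}\right) \left(-15\right) = 3 \cdot \frac{47}{8} \left(-15\right) = \frac{141}{8} \left(-15\right) = - \frac{2115}{8}$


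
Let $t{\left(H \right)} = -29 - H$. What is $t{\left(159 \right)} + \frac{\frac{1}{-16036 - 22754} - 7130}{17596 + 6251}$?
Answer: $- \frac{174181297141}{925025130} \approx -188.3$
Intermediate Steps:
$t{\left(159 \right)} + \frac{\frac{1}{-16036 - 22754} - 7130}{17596 + 6251} = \left(-29 - 159\right) + \frac{\frac{1}{-16036 - 22754} - 7130}{17596 + 6251} = \left(-29 - 159\right) + \frac{\frac{1}{-38790} - 7130}{23847} = -188 + \left(- \frac{1}{38790} - 7130\right) \frac{1}{23847} = -188 - \frac{276572701}{925025130} = - \frac{174181297141}{925025130}$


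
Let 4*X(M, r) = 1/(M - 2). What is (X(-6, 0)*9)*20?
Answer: -45/8 ≈ -5.6250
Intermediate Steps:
X(M, r) = 1/(4*(-2 + M)) (X(M, r) = 1/(4*(M - 2)) = 1/(4*(-2 + M)))
(X(-6, 0)*9)*20 = ((1/(4*(-2 - 6)))*9)*20 = (((¼)/(-8))*9)*20 = (((¼)*(-⅛))*9)*20 = -1/32*9*20 = -9/32*20 = -45/8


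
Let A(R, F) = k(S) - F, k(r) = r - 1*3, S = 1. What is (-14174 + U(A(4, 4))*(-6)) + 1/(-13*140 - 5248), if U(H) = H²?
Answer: -101708521/7068 ≈ -14390.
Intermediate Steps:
k(r) = -3 + r (k(r) = r - 3 = -3 + r)
A(R, F) = -2 - F (A(R, F) = (-3 + 1) - F = -2 - F)
(-14174 + U(A(4, 4))*(-6)) + 1/(-13*140 - 5248) = (-14174 + (-2 - 1*4)²*(-6)) + 1/(-13*140 - 5248) = (-14174 + (-2 - 4)²*(-6)) + 1/(-1820 - 5248) = (-14174 + (-6)²*(-6)) + 1/(-7068) = (-14174 + 36*(-6)) - 1/7068 = (-14174 - 216) - 1/7068 = -14390 - 1/7068 = -101708521/7068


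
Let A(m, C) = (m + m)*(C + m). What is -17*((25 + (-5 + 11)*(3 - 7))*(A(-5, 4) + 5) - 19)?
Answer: 68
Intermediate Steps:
A(m, C) = 2*m*(C + m) (A(m, C) = (2*m)*(C + m) = 2*m*(C + m))
-17*((25 + (-5 + 11)*(3 - 7))*(A(-5, 4) + 5) - 19) = -17*((25 + (-5 + 11)*(3 - 7))*(2*(-5)*(4 - 5) + 5) - 19) = -17*((25 + 6*(-4))*(2*(-5)*(-1) + 5) - 19) = -17*((25 - 24)*(10 + 5) - 19) = -17*(1*15 - 19) = -17*(15 - 19) = -17*(-4) = 68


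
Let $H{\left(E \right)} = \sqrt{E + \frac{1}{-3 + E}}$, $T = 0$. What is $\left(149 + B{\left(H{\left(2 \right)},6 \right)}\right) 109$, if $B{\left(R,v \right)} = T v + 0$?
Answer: $16241$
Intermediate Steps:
$B{\left(R,v \right)} = 0$ ($B{\left(R,v \right)} = 0 v + 0 = 0 + 0 = 0$)
$\left(149 + B{\left(H{\left(2 \right)},6 \right)}\right) 109 = \left(149 + 0\right) 109 = 149 \cdot 109 = 16241$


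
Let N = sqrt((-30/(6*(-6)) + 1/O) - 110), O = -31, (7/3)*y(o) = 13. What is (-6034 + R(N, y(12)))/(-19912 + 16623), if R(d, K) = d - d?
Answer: 6034/3289 ≈ 1.8346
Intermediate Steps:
y(o) = 39/7 (y(o) = (3/7)*13 = 39/7)
N = I*sqrt(3777846)/186 (N = sqrt((-30/(6*(-6)) + 1/(-31)) - 110) = sqrt((-30/(-36) + 1*(-1/31)) - 110) = sqrt((-30*(-1/36) - 1/31) - 110) = sqrt((5/6 - 1/31) - 110) = sqrt(149/186 - 110) = sqrt(-20311/186) = I*sqrt(3777846)/186 ≈ 10.45*I)
R(d, K) = 0
(-6034 + R(N, y(12)))/(-19912 + 16623) = (-6034 + 0)/(-19912 + 16623) = -6034/(-3289) = -6034*(-1/3289) = 6034/3289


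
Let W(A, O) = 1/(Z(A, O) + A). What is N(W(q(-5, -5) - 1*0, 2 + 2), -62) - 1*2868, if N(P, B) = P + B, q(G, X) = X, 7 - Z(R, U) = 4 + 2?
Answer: -11721/4 ≈ -2930.3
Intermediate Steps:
Z(R, U) = 1 (Z(R, U) = 7 - (4 + 2) = 7 - 1*6 = 7 - 6 = 1)
W(A, O) = 1/(1 + A)
N(P, B) = B + P
N(W(q(-5, -5) - 1*0, 2 + 2), -62) - 1*2868 = (-62 + 1/(1 + (-5 - 1*0))) - 1*2868 = (-62 + 1/(1 + (-5 + 0))) - 2868 = (-62 + 1/(1 - 5)) - 2868 = (-62 + 1/(-4)) - 2868 = (-62 - ¼) - 2868 = -249/4 - 2868 = -11721/4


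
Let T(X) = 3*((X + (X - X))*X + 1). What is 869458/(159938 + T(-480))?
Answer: 869458/851141 ≈ 1.0215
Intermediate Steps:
T(X) = 3 + 3*X² (T(X) = 3*((X + 0)*X + 1) = 3*(X*X + 1) = 3*(X² + 1) = 3*(1 + X²) = 3 + 3*X²)
869458/(159938 + T(-480)) = 869458/(159938 + (3 + 3*(-480)²)) = 869458/(159938 + (3 + 3*230400)) = 869458/(159938 + (3 + 691200)) = 869458/(159938 + 691203) = 869458/851141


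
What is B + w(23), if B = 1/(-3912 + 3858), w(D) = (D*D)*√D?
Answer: -1/54 + 529*√23 ≈ 2537.0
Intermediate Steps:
w(D) = D^(5/2) (w(D) = D²*√D = D^(5/2))
B = -1/54 (B = 1/(-54) = -1/54 ≈ -0.018519)
B + w(23) = -1/54 + 23^(5/2) = -1/54 + 529*√23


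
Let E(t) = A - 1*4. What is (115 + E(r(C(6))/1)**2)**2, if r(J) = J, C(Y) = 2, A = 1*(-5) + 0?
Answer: 38416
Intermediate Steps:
A = -5 (A = -5 + 0 = -5)
E(t) = -9 (E(t) = -5 - 1*4 = -5 - 4 = -9)
(115 + E(r(C(6))/1)**2)**2 = (115 + (-9)**2)**2 = (115 + 81)**2 = 196**2 = 38416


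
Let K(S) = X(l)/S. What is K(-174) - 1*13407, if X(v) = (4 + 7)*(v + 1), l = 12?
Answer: -2332961/174 ≈ -13408.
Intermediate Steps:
X(v) = 11 + 11*v (X(v) = 11*(1 + v) = 11 + 11*v)
K(S) = 143/S (K(S) = (11 + 11*12)/S = (11 + 132)/S = 143/S)
K(-174) - 1*13407 = 143/(-174) - 1*13407 = 143*(-1/174) - 13407 = -143/174 - 13407 = -2332961/174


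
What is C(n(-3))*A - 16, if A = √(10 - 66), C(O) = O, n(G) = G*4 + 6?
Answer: -16 - 12*I*√14 ≈ -16.0 - 44.9*I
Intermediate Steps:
n(G) = 6 + 4*G (n(G) = 4*G + 6 = 6 + 4*G)
A = 2*I*√14 (A = √(-56) = 2*I*√14 ≈ 7.4833*I)
C(n(-3))*A - 16 = (6 + 4*(-3))*(2*I*√14) - 16 = (6 - 12)*(2*I*√14) - 16 = -12*I*√14 - 16 = -16 - 12*I*√14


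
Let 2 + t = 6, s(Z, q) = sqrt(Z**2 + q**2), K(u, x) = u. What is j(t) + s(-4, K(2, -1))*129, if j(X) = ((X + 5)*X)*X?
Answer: 144 + 258*sqrt(5) ≈ 720.91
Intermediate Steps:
t = 4 (t = -2 + 6 = 4)
j(X) = X**2*(5 + X) (j(X) = ((5 + X)*X)*X = (X*(5 + X))*X = X**2*(5 + X))
j(t) + s(-4, K(2, -1))*129 = 4**2*(5 + 4) + sqrt((-4)**2 + 2**2)*129 = 16*9 + sqrt(16 + 4)*129 = 144 + sqrt(20)*129 = 144 + (2*sqrt(5))*129 = 144 + 258*sqrt(5)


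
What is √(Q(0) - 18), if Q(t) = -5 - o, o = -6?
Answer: I*√17 ≈ 4.1231*I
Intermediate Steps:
Q(t) = 1 (Q(t) = -5 - 1*(-6) = -5 + 6 = 1)
√(Q(0) - 18) = √(1 - 18) = √(-17) = I*√17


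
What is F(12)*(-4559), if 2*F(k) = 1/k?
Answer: -4559/24 ≈ -189.96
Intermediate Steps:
F(k) = 1/(2*k)
F(12)*(-4559) = ((½)/12)*(-4559) = ((½)*(1/12))*(-4559) = (1/24)*(-4559) = -4559/24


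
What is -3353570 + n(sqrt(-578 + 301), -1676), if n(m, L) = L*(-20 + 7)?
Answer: -3331782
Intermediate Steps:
n(m, L) = -13*L (n(m, L) = L*(-13) = -13*L)
-3353570 + n(sqrt(-578 + 301), -1676) = -3353570 - 13*(-1676) = -3353570 + 21788 = -3331782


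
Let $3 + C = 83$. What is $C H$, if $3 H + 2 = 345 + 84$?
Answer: $\frac{34160}{3} \approx 11387.0$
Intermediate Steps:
$C = 80$ ($C = -3 + 83 = 80$)
$H = \frac{427}{3}$ ($H = - \frac{2}{3} + \frac{345 + 84}{3} = - \frac{2}{3} + \frac{1}{3} \cdot 429 = - \frac{2}{3} + 143 = \frac{427}{3} \approx 142.33$)
$C H = 80 \cdot \frac{427}{3} = \frac{34160}{3}$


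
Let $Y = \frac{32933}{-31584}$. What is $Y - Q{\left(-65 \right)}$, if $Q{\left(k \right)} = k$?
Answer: $\frac{2020027}{31584} \approx 63.957$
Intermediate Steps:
$Y = - \frac{32933}{31584}$ ($Y = 32933 \left(- \frac{1}{31584}\right) = - \frac{32933}{31584} \approx -1.0427$)
$Y - Q{\left(-65 \right)} = - \frac{32933}{31584} - -65 = - \frac{32933}{31584} + 65 = \frac{2020027}{31584}$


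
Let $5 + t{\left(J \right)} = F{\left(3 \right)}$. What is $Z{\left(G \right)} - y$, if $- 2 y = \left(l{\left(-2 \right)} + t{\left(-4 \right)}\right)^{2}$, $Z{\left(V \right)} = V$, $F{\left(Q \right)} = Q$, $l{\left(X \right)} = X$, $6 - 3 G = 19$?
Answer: $\frac{11}{3} \approx 3.6667$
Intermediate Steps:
$G = - \frac{13}{3}$ ($G = 2 - \frac{19}{3} = - \frac{13}{3} \approx -4.3333$)
$t{\left(J \right)} = -2$ ($t{\left(J \right)} = -5 + 3 = -2$)
$y = -8$ ($y = - \frac{\left(-2 - 2\right)^{2}}{2} = - \frac{\left(-4\right)^{2}}{2} = \left(- \frac{1}{2}\right) 16 = -8$)
$Z{\left(G \right)} - y = - \frac{13}{3} - -8 = - \frac{13}{3} + 8 = \frac{11}{3}$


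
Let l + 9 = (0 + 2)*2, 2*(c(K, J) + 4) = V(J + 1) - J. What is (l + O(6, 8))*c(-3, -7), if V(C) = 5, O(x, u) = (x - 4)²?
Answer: -2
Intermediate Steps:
O(x, u) = (-4 + x)²
c(K, J) = -3/2 - J/2 (c(K, J) = -4 + (5 - J)/2 = -4 + (5/2 - J/2) = -3/2 - J/2)
l = -5 (l = -9 + (0 + 2)*2 = -9 + 2*2 = -9 + 4 = -5)
(l + O(6, 8))*c(-3, -7) = (-5 + (-4 + 6)²)*(-3/2 - ½*(-7)) = (-5 + 2²)*(-3/2 + 7/2) = (-5 + 4)*2 = -1*2 = -2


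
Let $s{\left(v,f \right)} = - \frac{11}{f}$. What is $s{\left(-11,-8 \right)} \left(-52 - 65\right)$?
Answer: $- \frac{1287}{8} \approx -160.88$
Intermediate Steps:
$s{\left(-11,-8 \right)} \left(-52 - 65\right) = - \frac{11}{-8} \left(-52 - 65\right) = \left(-11\right) \left(- \frac{1}{8}\right) \left(-52 - 65\right) = \frac{11}{8} \left(-117\right) = - \frac{1287}{8}$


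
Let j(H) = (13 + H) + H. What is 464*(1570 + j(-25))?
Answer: 711312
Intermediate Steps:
j(H) = 13 + 2*H
464*(1570 + j(-25)) = 464*(1570 + (13 + 2*(-25))) = 464*(1570 + (13 - 50)) = 464*(1570 - 37) = 464*1533 = 711312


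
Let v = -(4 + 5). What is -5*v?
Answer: 45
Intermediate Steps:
v = -9 (v = -1*9 = -9)
-5*v = -5*(-9) = 45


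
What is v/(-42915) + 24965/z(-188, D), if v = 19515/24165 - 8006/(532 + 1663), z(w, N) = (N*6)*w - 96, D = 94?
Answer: -420829383820343/1789479190263600 ≈ -0.23517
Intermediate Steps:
z(w, N) = -96 + 6*N*w (z(w, N) = (6*N)*w - 96 = 6*N*w - 96 = -96 + 6*N*w)
v = -10041971/3536145 (v = 19515*(1/24165) - 8006/2195 = 1301/1611 - 8006*1/2195 = 1301/1611 - 8006/2195 = -10041971/3536145 ≈ -2.8398)
v/(-42915) + 24965/z(-188, D) = -10041971/3536145/(-42915) + 24965/(-96 + 6*94*(-188)) = -10041971/3536145*(-1/42915) + 24965/(-96 - 106032) = 10041971/151753662675 + 24965/(-106128) = 10041971/151753662675 + 24965*(-1/106128) = 10041971/151753662675 - 24965/106128 = -420829383820343/1789479190263600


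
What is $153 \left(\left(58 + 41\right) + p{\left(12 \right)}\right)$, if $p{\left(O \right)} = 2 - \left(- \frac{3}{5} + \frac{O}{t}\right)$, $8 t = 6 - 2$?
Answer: $\frac{59364}{5} \approx 11873.0$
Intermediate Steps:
$t = \frac{1}{2}$ ($t = \frac{6 - 2}{8} = \frac{1}{8} \cdot 4 = \frac{1}{2} \approx 0.5$)
$p{\left(O \right)} = \frac{13}{5} - 2 O$ ($p{\left(O \right)} = 2 - \left(- \frac{3}{5} + O \frac{1}{\frac{1}{2}}\right) = 2 - \left(\left(-3\right) \frac{1}{5} + O 2\right) = 2 - \left(- \frac{3}{5} + 2 O\right) = \frac{13}{5} - 2 O$)
$153 \left(\left(58 + 41\right) + p{\left(12 \right)}\right) = 153 \left(\left(58 + 41\right) + \left(\frac{13}{5} - 24\right)\right) = 153 \left(99 + \left(\frac{13}{5} - 24\right)\right) = 153 \left(99 - \frac{107}{5}\right) = 153 \cdot \frac{388}{5} = \frac{59364}{5}$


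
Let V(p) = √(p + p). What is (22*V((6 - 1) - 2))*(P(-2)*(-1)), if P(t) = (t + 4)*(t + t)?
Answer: 176*√6 ≈ 431.11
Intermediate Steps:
P(t) = 2*t*(4 + t) (P(t) = (4 + t)*(2*t) = 2*t*(4 + t))
V(p) = √2*√p (V(p) = √(2*p) = √2*√p)
(22*V((6 - 1) - 2))*(P(-2)*(-1)) = (22*(√2*√((6 - 1) - 2)))*((2*(-2)*(4 - 2))*(-1)) = (22*(√2*√(5 - 2)))*((2*(-2)*2)*(-1)) = (22*(√2*√3))*(-8*(-1)) = (22*√6)*8 = 176*√6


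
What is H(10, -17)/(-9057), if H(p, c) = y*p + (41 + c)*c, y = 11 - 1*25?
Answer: 548/9057 ≈ 0.060506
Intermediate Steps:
y = -14 (y = 11 - 25 = -14)
H(p, c) = -14*p + c*(41 + c) (H(p, c) = -14*p + (41 + c)*c = -14*p + c*(41 + c))
H(10, -17)/(-9057) = ((-17)² - 14*10 + 41*(-17))/(-9057) = (289 - 140 - 697)*(-1/9057) = -548*(-1/9057) = 548/9057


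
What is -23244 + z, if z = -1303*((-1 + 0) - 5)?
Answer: -15426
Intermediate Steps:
z = 7818 (z = -1303*(-1 - 5) = -1303*(-6) = 7818)
-23244 + z = -23244 + 7818 = -15426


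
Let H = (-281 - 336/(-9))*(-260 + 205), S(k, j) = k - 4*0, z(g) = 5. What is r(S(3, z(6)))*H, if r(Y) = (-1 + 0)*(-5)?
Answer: 201025/3 ≈ 67008.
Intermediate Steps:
S(k, j) = k (S(k, j) = k + 0 = k)
r(Y) = 5 (r(Y) = -1*(-5) = 5)
H = 40205/3 (H = (-281 - 336*(-⅑))*(-55) = (-281 + 112/3)*(-55) = -731/3*(-55) = 40205/3 ≈ 13402.)
r(S(3, z(6)))*H = 5*(40205/3) = 201025/3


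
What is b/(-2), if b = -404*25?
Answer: 5050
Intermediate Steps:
b = -10100
b/(-2) = -10100/(-2) = -½*(-10100) = 5050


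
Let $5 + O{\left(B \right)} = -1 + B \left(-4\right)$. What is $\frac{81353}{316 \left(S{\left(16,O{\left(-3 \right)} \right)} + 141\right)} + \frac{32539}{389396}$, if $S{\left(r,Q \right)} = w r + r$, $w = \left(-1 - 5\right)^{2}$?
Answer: $\frac{4901934535}{11274377086} \approx 0.43479$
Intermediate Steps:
$w = 36$ ($w = \left(-6\right)^{2} = 36$)
$O{\left(B \right)} = -6 - 4 B$ ($O{\left(B \right)} = -5 + \left(-1 + B \left(-4\right)\right) = -5 - \left(1 + 4 B\right) = -6 - 4 B$)
$S{\left(r,Q \right)} = 37 r$ ($S{\left(r,Q \right)} = 36 r + r = 37 r$)
$\frac{81353}{316 \left(S{\left(16,O{\left(-3 \right)} \right)} + 141\right)} + \frac{32539}{389396} = \frac{81353}{316 \left(37 \cdot 16 + 141\right)} + \frac{32539}{389396} = \frac{81353}{316 \left(592 + 141\right)} + 32539 \cdot \frac{1}{389396} = \frac{81353}{316 \cdot 733} + \frac{32539}{389396} = \frac{81353}{231628} + \frac{32539}{389396} = \frac{4901934535}{11274377086}$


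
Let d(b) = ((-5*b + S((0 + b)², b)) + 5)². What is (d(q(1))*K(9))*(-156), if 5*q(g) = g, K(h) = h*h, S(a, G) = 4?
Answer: -808704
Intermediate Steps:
K(h) = h²
q(g) = g/5
d(b) = (9 - 5*b)² (d(b) = ((-5*b + 4) + 5)² = ((4 - 5*b) + 5)² = (9 - 5*b)²)
(d(q(1))*K(9))*(-156) = ((9 - 1)²*9²)*(-156) = ((9 - 5*⅕)²*81)*(-156) = ((9 - 1)²*81)*(-156) = (8²*81)*(-156) = (64*81)*(-156) = 5184*(-156) = -808704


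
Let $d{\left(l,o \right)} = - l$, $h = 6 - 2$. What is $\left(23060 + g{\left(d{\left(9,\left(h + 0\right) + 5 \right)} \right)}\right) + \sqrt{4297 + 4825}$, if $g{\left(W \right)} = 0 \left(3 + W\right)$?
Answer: $23060 + \sqrt{9122} \approx 23156.0$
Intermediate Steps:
$h = 4$
$g{\left(W \right)} = 0$
$\left(23060 + g{\left(d{\left(9,\left(h + 0\right) + 5 \right)} \right)}\right) + \sqrt{4297 + 4825} = \left(23060 + 0\right) + \sqrt{4297 + 4825} = 23060 + \sqrt{9122}$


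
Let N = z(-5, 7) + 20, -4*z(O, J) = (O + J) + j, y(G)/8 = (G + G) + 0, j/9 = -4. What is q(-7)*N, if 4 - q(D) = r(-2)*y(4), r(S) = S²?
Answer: -7182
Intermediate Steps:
j = -36 (j = 9*(-4) = -36)
y(G) = 16*G (y(G) = 8*((G + G) + 0) = 8*(2*G + 0) = 8*(2*G) = 16*G)
z(O, J) = 9 - J/4 - O/4 (z(O, J) = -((O + J) - 36)/4 = -((J + O) - 36)/4 = -(-36 + J + O)/4 = 9 - J/4 - O/4)
q(D) = -252 (q(D) = 4 - (-2)²*16*4 = 4 - 4*64 = 4 - 1*256 = 4 - 256 = -252)
N = 57/2 (N = (9 - ¼*7 - ¼*(-5)) + 20 = (9 - 7/4 + 5/4) + 20 = 17/2 + 20 = 57/2 ≈ 28.500)
q(-7)*N = -252*57/2 = -7182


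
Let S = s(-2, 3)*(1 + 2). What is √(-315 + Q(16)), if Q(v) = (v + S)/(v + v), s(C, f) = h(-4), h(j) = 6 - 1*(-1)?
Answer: 11*I*√166/8 ≈ 17.716*I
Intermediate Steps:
h(j) = 7 (h(j) = 6 + 1 = 7)
s(C, f) = 7
S = 21 (S = 7*(1 + 2) = 7*3 = 21)
Q(v) = (21 + v)/(2*v) (Q(v) = (v + 21)/(v + v) = (21 + v)/((2*v)) = (21 + v)*(1/(2*v)) = (21 + v)/(2*v))
√(-315 + Q(16)) = √(-315 + (½)*(21 + 16)/16) = √(-315 + (½)*(1/16)*37) = √(-315 + 37/32) = √(-10043/32) = 11*I*√166/8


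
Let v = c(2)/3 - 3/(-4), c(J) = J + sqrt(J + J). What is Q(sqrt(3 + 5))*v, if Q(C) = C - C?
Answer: 0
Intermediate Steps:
c(J) = J + sqrt(2)*sqrt(J) (c(J) = J + sqrt(2*J) = J + sqrt(2)*sqrt(J))
v = 25/12 (v = (2 + sqrt(2)*sqrt(2))/3 - 3/(-4) = (2 + 2)*(1/3) - 3*(-1/4) = 4*(1/3) + 3/4 = 4/3 + 3/4 = 25/12 ≈ 2.0833)
Q(C) = 0
Q(sqrt(3 + 5))*v = 0*(25/12) = 0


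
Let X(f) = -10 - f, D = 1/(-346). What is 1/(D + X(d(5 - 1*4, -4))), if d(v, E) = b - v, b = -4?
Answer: -346/1731 ≈ -0.19988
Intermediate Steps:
d(v, E) = -4 - v
D = -1/346 ≈ -0.0028902
1/(D + X(d(5 - 1*4, -4))) = 1/(-1/346 + (-10 - (-4 - (5 - 1*4)))) = 1/(-1/346 + (-10 - (-4 - (5 - 4)))) = 1/(-1/346 + (-10 - (-4 - 1*1))) = 1/(-1/346 + (-10 - (-4 - 1))) = 1/(-1/346 + (-10 - 1*(-5))) = 1/(-1/346 + (-10 + 5)) = 1/(-1/346 - 5) = 1/(-1731/346) = -346/1731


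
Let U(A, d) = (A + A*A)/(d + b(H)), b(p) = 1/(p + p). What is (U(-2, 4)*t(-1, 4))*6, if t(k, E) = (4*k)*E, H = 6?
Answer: -2304/49 ≈ -47.020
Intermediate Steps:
t(k, E) = 4*E*k
b(p) = 1/(2*p)
U(A, d) = (A + A**2)/(1/12 + d) (U(A, d) = (A + A*A)/(d + (1/2)/6) = (A + A**2)/(d + (1/2)*(1/6)) = (A + A**2)/(d + 1/12) = (A + A**2)/(1/12 + d))
(U(-2, 4)*t(-1, 4))*6 = ((12*(-2)*(1 - 2)/(1 + 12*4))*(4*4*(-1)))*6 = ((12*(-2)*(-1)/(1 + 48))*(-16))*6 = ((12*(-2)*(-1)/49)*(-16))*6 = ((12*(-2)*(1/49)*(-1))*(-16))*6 = ((24/49)*(-16))*6 = -384/49*6 = -2304/49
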